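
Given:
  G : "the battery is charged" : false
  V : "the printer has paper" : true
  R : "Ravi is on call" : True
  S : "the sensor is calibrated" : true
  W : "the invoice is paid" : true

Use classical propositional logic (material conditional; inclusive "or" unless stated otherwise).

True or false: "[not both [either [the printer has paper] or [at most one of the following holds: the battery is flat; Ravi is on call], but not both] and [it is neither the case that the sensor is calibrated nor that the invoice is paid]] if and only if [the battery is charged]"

In symbols: ((V ⊕ (¬G ↑ R)) ↑ (S ↓ W)) ↔ G

¬G = ¬F = T
¬G ↑ R = T ↑ T = F
V ⊕ (¬G ↑ R) = T ⊕ F = T
S ↓ W = T ↓ T = F
(V ⊕ (¬G ↑ R)) ↑ (S ↓ W) = T ↑ F = T
((V ⊕ (¬G ↑ R)) ↑ (S ↓ W)) ↔ G = T ↔ F = F

The statement is false.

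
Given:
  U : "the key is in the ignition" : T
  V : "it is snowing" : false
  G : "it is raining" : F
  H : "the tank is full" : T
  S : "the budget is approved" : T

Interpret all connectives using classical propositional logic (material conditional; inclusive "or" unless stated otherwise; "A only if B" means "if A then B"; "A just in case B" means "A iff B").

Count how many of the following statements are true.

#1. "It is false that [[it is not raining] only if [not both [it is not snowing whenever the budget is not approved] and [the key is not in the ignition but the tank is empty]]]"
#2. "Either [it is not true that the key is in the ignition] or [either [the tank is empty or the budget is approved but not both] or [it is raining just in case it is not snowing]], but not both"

#1: In symbols: ¬(¬G → ((¬S → ¬V) ↑ (¬U ∧ ¬H)))

¬G = ¬F = T
¬S = ¬T = F
¬V = ¬F = T
¬S → ¬V = F → T = T
¬U = ¬T = F
¬H = ¬T = F
¬U ∧ ¬H = F ∧ F = F
(¬S → ¬V) ↑ (¬U ∧ ¬H) = T ↑ F = T
¬G → ((¬S → ¬V) ↑ (¬U ∧ ¬H)) = T → T = T
¬(¬G → ((¬S → ¬V) ↑ (¬U ∧ ¬H))) = ¬T = F
Hence #1 is false.

#2: This is ¬U ⊕ ((¬H ⊕ S) ∨ (G ↔ ¬V)).

¬U = ¬T = F
¬H = ¬T = F
¬H ⊕ S = F ⊕ T = T
¬V = ¬F = T
G ↔ ¬V = F ↔ T = F
(¬H ⊕ S) ∨ (G ↔ ¬V) = T ∨ F = T
¬U ⊕ ((¬H ⊕ S) ∨ (G ↔ ¬V)) = F ⊕ T = T
Hence #2 is true.

1 of the 2 statements is true.

1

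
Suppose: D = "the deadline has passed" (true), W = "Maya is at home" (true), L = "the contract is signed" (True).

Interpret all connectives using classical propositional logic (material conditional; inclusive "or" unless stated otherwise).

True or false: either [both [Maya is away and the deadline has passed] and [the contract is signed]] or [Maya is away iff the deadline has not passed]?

Formalization: ((¬W ∧ D) ∧ L) ∨ (¬W ↔ ¬D)

¬W = ¬T = F
¬W ∧ D = F ∧ T = F
(¬W ∧ D) ∧ L = F ∧ T = F
¬W = ¬T = F
¬D = ¬T = F
¬W ↔ ¬D = F ↔ F = T
((¬W ∧ D) ∧ L) ∨ (¬W ↔ ¬D) = F ∨ T = T

True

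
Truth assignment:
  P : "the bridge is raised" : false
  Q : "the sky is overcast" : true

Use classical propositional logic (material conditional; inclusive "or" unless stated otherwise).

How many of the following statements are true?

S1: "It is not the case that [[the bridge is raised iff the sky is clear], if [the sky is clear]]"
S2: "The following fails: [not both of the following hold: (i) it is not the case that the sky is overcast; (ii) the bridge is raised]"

S1: This is ¬(¬Q → (P ↔ ¬Q)).

¬Q = ¬T = F
¬Q = ¬T = F
P ↔ ¬Q = F ↔ F = T
¬Q → (P ↔ ¬Q) = F → T = T
¬(¬Q → (P ↔ ¬Q)) = ¬T = F
Hence S1 is false.

S2: Parsed as ¬(¬Q ↑ P)

¬Q = ¬T = F
¬Q ↑ P = F ↑ F = T
¬(¬Q ↑ P) = ¬T = F
So S2 is false.

True statements: 0 (none).

0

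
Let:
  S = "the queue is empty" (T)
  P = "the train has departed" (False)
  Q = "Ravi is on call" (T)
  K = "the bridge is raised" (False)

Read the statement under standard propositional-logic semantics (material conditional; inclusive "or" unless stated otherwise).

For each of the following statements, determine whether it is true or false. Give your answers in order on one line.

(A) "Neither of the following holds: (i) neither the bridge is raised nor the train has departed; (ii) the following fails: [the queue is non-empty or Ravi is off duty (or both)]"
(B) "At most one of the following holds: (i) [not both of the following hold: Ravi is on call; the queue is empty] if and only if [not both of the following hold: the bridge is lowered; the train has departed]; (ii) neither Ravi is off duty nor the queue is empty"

(A): This is (K nor P) nor not (not S or not Q).

K nor P = False nor False = True
not S = not True = False
not Q = not True = False
not S or not Q = False or False = False
not (not S or not Q) = not False = True
(K nor P) nor not (not S or not Q) = True nor True = False
Thus (A) is false.

(B): Formalization: ((Q nand S) iff (not K nand P)) nand (not Q nor S)

Q nand S = True nand True = False
not K = not False = True
not K nand P = True nand False = True
(Q nand S) iff (not K nand P) = False iff True = False
not Q = not True = False
not Q nor S = False nor True = False
((Q nand S) iff (not K nand P)) nand (not Q nor S) = False nand False = True
Thus (B) is true.

(A) F / (B) T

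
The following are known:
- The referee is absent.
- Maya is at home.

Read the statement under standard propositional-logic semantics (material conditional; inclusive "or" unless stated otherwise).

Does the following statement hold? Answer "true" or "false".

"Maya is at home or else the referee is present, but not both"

Let P = "Maya is at home" (T), N = "the referee is present" (F).
This is P xor N.

P xor N = T xor F = T

true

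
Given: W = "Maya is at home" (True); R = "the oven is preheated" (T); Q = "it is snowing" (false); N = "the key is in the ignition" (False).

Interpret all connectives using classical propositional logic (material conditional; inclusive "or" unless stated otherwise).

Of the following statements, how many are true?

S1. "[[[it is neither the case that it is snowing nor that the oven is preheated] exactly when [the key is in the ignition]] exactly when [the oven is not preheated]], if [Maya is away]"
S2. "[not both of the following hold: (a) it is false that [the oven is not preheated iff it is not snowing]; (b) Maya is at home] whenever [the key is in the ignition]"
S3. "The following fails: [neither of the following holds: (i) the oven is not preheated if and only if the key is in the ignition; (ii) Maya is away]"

3

S1: Formalization: not W -> (((Q nor R) iff N) iff not R)

not W = not True = False
Q nor R = False nor True = False
(Q nor R) iff N = False iff False = True
not R = not True = False
((Q nor R) iff N) iff not R = True iff False = False
not W -> (((Q nor R) iff N) iff not R) = False -> False = True
Hence S1 is true.

S2: Parsed as N -> (not (not R iff not Q) nand W)

not R = not True = False
not Q = not False = True
not R iff not Q = False iff True = False
not (not R iff not Q) = not False = True
not (not R iff not Q) nand W = True nand True = False
N -> (not (not R iff not Q) nand W) = False -> False = True
Hence S2 is true.

S3: This is not ((not R iff N) nor not W).

not R = not True = False
not R iff N = False iff False = True
not W = not True = False
(not R iff N) nor not W = True nor False = False
not ((not R iff N) nor not W) = not False = True
Hence S3 is true.

Count: 3.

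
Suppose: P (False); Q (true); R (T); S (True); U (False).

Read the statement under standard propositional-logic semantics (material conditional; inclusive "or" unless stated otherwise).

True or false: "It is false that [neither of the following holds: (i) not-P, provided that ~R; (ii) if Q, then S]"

The statement is true.

Values: R=T, P=F, Q=T, S=T.
Formalization: ~((~R -> ~P) nor (Q -> S))

~R = ~T = F
~P = ~F = T
~R -> ~P = F -> T = T
Q -> S = T -> T = T
(~R -> ~P) nor (Q -> S) = T nor T = F
~((~R -> ~P) nor (Q -> S)) = ~F = T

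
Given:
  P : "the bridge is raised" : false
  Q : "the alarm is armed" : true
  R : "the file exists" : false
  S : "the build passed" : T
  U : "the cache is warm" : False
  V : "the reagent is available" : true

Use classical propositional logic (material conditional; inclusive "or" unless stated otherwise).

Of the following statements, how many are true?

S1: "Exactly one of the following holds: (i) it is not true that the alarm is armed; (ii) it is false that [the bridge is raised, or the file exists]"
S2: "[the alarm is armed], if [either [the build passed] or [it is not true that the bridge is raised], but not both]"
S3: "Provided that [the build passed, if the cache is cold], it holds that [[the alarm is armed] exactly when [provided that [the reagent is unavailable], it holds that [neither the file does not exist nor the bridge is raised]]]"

S1: This is ¬Q ⊕ ¬(P ∨ R).

¬Q = ¬T = F
P ∨ R = F ∨ F = F
¬(P ∨ R) = ¬F = T
¬Q ⊕ ¬(P ∨ R) = F ⊕ T = T
So S1 is true.

S2: Parsed as (S ⊕ ¬P) → Q

¬P = ¬F = T
S ⊕ ¬P = T ⊕ T = F
(S ⊕ ¬P) → Q = F → T = T
Thus S2 is true.

S3: Parsed as (¬U → S) → (Q ↔ (¬V → (¬R ↓ P)))

¬U = ¬F = T
¬U → S = T → T = T
¬V = ¬T = F
¬R = ¬F = T
¬R ↓ P = T ↓ F = F
¬V → (¬R ↓ P) = F → F = T
Q ↔ (¬V → (¬R ↓ P)) = T ↔ T = T
(¬U → S) → (Q ↔ (¬V → (¬R ↓ P))) = T → T = T
So S3 is true.

3 of the 3 statements are true (S1, S2, S3).

3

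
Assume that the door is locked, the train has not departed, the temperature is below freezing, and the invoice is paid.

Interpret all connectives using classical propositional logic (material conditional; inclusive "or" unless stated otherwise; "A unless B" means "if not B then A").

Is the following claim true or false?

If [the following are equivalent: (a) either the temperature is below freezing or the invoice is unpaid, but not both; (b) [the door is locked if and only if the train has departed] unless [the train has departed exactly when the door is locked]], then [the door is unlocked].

true

Let R = "the temperature is below freezing" (T), S = "the invoice is paid" (T), P = "the door is locked" (T), Q = "the train has departed" (F).
Formalization: ((R ⊕ ¬S) ↔ ((P ↔ Q) ∨ (Q ↔ P))) → ¬P

¬S = ¬T = F
R ⊕ ¬S = T ⊕ F = T
P ↔ Q = T ↔ F = F
Q ↔ P = F ↔ T = F
(P ↔ Q) ∨ (Q ↔ P) = F ∨ F = F
(R ⊕ ¬S) ↔ ((P ↔ Q) ∨ (Q ↔ P)) = T ↔ F = F
¬P = ¬T = F
((R ⊕ ¬S) ↔ ((P ↔ Q) ∨ (Q ↔ P))) → ¬P = F → F = T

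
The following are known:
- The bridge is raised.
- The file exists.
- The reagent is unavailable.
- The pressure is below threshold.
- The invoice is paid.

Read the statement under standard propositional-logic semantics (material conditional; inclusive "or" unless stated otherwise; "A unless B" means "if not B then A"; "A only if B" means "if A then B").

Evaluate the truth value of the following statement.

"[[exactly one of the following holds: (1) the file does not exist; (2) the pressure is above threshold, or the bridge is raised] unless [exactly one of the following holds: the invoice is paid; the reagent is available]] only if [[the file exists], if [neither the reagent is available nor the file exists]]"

Let Q = "the file exists" (T), S = "the pressure is above threshold" (F), P = "the bridge is raised" (T), U = "the invoice is paid" (T), R = "the reagent is available" (F).
In symbols: ((¬Q ⊕ (S ∨ P)) ∨ (U ⊕ R)) → ((R ↓ Q) → Q)

¬Q = ¬T = F
S ∨ P = F ∨ T = T
¬Q ⊕ (S ∨ P) = F ⊕ T = T
U ⊕ R = T ⊕ F = T
(¬Q ⊕ (S ∨ P)) ∨ (U ⊕ R) = T ∨ T = T
R ↓ Q = F ↓ T = F
(R ↓ Q) → Q = F → T = T
((¬Q ⊕ (S ∨ P)) ∨ (U ⊕ R)) → ((R ↓ Q) → Q) = T → T = T

True.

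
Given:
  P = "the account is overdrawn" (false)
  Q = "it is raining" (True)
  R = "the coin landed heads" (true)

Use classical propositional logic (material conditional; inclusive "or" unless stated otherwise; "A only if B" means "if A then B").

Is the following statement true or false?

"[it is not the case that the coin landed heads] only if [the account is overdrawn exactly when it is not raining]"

True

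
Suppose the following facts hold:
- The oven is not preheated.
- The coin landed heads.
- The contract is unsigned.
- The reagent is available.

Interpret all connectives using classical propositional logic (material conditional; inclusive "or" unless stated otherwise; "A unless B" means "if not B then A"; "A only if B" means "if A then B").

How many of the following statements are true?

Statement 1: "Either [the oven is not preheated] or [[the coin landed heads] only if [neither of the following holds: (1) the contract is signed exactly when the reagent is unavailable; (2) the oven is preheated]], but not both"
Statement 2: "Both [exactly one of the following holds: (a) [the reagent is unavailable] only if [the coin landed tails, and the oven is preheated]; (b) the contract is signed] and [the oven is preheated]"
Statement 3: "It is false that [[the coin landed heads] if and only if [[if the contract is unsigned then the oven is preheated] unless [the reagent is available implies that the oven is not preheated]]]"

Let P = "the oven is preheated" (False), Q = "the coin landed heads" (True), R = "the contract is signed" (False), S = "the reagent is available" (True).

Statement 1: Formalization: not P xor (Q -> ((R iff not S) nor P))

not P = not False = True
not S = not True = False
R iff not S = False iff False = True
(R iff not S) nor P = True nor False = False
Q -> ((R iff not S) nor P) = True -> False = False
not P xor (Q -> ((R iff not S) nor P)) = True xor False = True
Thus Statement 1 is true.

Statement 2: In symbols: ((not S -> (not Q and P)) xor R) and P

not S = not True = False
not Q = not True = False
not Q and P = False and False = False
not S -> (not Q and P) = False -> False = True
(not S -> (not Q and P)) xor R = True xor False = True
((not S -> (not Q and P)) xor R) and P = True and False = False
So Statement 2 is false.

Statement 3: This is not (Q iff ((not R -> P) or (S -> not P))).

not R = not False = True
not R -> P = True -> False = False
not P = not False = True
S -> not P = True -> True = True
(not R -> P) or (S -> not P) = False or True = True
Q iff ((not R -> P) or (S -> not P)) = True iff True = True
not (Q iff ((not R -> P) or (S -> not P))) = not True = False
Hence Statement 3 is false.

Count: 1.

1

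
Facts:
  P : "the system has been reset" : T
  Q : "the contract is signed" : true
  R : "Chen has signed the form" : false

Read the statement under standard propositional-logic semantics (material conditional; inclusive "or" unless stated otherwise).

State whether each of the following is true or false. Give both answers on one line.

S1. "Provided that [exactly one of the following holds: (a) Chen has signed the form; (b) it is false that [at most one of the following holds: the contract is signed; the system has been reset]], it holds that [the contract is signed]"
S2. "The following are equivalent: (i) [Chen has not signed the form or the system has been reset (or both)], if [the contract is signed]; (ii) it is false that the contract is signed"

S1: In symbols: (R xor not (Q nand P)) -> Q

Q nand P = True nand True = False
not (Q nand P) = not False = True
R xor not (Q nand P) = False xor True = True
(R xor not (Q nand P)) -> Q = True -> True = True
Thus S1 is true.

S2: This is (Q -> (not R or P)) iff not Q.

not R = not False = True
not R or P = True or True = True
Q -> (not R or P) = True -> True = True
not Q = not True = False
(Q -> (not R or P)) iff not Q = True iff False = False
Thus S2 is false.

S1 true / S2 false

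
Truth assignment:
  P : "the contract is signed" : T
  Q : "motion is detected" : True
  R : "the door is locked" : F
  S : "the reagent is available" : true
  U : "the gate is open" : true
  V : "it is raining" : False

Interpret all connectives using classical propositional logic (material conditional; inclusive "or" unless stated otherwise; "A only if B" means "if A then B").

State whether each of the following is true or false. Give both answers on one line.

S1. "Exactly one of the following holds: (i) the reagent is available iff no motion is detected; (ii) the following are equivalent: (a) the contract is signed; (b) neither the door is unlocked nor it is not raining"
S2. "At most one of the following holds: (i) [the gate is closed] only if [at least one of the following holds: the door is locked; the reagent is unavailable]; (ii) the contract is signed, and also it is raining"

S1: Parsed as (S iff not Q) xor (P iff (not R nor not V))

not Q = not True = False
S iff not Q = True iff False = False
not R = not False = True
not V = not False = True
not R nor not V = True nor True = False
P iff (not R nor not V) = True iff False = False
(S iff not Q) xor (P iff (not R nor not V)) = False xor False = False
Hence S1 is false.

S2: This is (not U -> (R or not S)) nand (P and V).

not U = not True = False
not S = not True = False
R or not S = False or False = False
not U -> (R or not S) = False -> False = True
P and V = True and False = False
(not U -> (R or not S)) nand (P and V) = True nand False = True
Hence S2 is true.

S1 false, S2 true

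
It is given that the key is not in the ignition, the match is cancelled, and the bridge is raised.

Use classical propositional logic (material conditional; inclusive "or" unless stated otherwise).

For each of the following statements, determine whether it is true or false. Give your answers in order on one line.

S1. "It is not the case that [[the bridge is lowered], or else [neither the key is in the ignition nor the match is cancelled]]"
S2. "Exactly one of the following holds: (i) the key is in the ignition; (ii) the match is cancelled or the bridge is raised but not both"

S1 true, S2 false

Let N = "the bridge is raised" (True), U = "the key is in the ignition" (False), S = "the match is cancelled" (True).

S1: In symbols: not (not N or (U nor S))

not N = not True = False
U nor S = False nor True = False
not N or (U nor S) = False or False = False
not (not N or (U nor S)) = not False = True
So S1 is true.

S2: In symbols: U xor (S xor N)

S xor N = True xor True = False
U xor (S xor N) = False xor False = False
So S2 is false.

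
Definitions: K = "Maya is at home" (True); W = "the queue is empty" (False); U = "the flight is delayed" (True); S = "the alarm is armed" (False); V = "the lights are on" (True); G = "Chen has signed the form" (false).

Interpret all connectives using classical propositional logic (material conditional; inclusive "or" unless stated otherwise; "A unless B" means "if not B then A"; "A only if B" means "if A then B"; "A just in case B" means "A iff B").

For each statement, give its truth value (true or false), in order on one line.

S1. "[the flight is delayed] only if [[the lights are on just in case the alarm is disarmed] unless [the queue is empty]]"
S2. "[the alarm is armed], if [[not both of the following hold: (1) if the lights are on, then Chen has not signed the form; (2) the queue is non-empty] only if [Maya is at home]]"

S1 true / S2 false

S1: Formalization: U → ((V ↔ ¬S) ∨ W)

¬S = ¬F = T
V ↔ ¬S = T ↔ T = T
(V ↔ ¬S) ∨ W = T ∨ F = T
U → ((V ↔ ¬S) ∨ W) = T → T = T
Thus S1 is true.

S2: Formalization: (((V → ¬G) ↑ ¬W) → K) → S

¬G = ¬F = T
V → ¬G = T → T = T
¬W = ¬F = T
(V → ¬G) ↑ ¬W = T ↑ T = F
((V → ¬G) ↑ ¬W) → K = F → T = T
(((V → ¬G) ↑ ¬W) → K) → S = T → F = F
Hence S2 is false.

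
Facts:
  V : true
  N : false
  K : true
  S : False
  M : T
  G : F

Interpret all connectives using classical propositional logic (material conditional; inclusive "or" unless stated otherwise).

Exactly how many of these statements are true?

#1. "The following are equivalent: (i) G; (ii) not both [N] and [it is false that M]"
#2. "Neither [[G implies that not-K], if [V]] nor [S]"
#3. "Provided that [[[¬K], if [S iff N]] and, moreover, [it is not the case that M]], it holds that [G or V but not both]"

#1: In symbols: G <-> (N nand ~M)

~M = ~T = F
N nand ~M = F nand F = T
G <-> (N nand ~M) = F <-> T = F
Thus #1 is false.

#2: This is (V -> (G -> ~K)) nor S.

~K = ~T = F
G -> ~K = F -> F = T
V -> (G -> ~K) = T -> T = T
(V -> (G -> ~K)) nor S = T nor F = F
Thus #2 is false.

#3: This is (((S <-> N) -> ~K) & ~M) -> (G xor V).

S <-> N = F <-> F = T
~K = ~T = F
(S <-> N) -> ~K = T -> F = F
~M = ~T = F
((S <-> N) -> ~K) & ~M = F & F = F
G xor V = F xor T = T
(((S <-> N) -> ~K) & ~M) -> (G xor V) = F -> T = T
So #3 is true.

True statements: 1.

1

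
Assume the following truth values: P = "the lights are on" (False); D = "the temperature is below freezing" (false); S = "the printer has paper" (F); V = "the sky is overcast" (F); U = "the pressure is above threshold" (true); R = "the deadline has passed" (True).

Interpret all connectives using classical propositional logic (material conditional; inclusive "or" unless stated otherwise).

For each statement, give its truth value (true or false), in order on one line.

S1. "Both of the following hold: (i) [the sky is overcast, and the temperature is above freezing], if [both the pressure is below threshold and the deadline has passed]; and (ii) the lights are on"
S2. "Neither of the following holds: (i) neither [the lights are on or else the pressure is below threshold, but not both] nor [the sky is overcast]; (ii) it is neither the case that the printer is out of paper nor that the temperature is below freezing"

S1 F; S2 F

S1: Parsed as ((not U and R) -> (V and not D)) and P

not U = not True = False
not U and R = False and True = False
not D = not False = True
V and not D = False and True = False
(not U and R) -> (V and not D) = False -> False = True
((not U and R) -> (V and not D)) and P = True and False = False
So S1 is false.

S2: Formalization: ((P xor not U) nor V) nor (not S nor D)

not U = not True = False
P xor not U = False xor False = False
(P xor not U) nor V = False nor False = True
not S = not False = True
not S nor D = True nor False = False
((P xor not U) nor V) nor (not S nor D) = True nor False = False
Thus S2 is false.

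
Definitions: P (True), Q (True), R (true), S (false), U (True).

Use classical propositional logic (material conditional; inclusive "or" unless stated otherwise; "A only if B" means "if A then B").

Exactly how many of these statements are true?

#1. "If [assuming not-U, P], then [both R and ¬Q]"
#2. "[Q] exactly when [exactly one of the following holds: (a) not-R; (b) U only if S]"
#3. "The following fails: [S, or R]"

0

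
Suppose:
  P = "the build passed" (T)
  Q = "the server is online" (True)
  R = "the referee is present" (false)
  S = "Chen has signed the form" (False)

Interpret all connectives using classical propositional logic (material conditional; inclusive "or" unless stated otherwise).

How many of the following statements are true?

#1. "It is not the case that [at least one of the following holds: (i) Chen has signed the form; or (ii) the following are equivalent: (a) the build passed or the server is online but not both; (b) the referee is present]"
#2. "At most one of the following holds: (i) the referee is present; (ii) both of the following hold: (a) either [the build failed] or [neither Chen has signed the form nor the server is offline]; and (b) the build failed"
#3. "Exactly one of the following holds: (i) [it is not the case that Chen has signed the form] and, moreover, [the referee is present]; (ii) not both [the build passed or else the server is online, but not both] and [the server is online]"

#1: This is ~(S | ((P xor Q) <-> R)).

P xor Q = T xor T = F
(P xor Q) <-> R = F <-> F = T
S | ((P xor Q) <-> R) = F | T = T
~(S | ((P xor Q) <-> R)) = ~T = F
Thus #1 is false.

#2: Parsed as R nand ((~P | (S nor ~Q)) & ~P)

~P = ~T = F
~Q = ~T = F
S nor ~Q = F nor F = T
~P | (S nor ~Q) = F | T = T
~P = ~T = F
(~P | (S nor ~Q)) & ~P = T & F = F
R nand ((~P | (S nor ~Q)) & ~P) = F nand F = T
Hence #2 is true.

#3: Formalization: (~S & R) xor ((P xor Q) nand Q)

~S = ~F = T
~S & R = T & F = F
P xor Q = T xor T = F
(P xor Q) nand Q = F nand T = T
(~S & R) xor ((P xor Q) nand Q) = F xor T = T
Thus #3 is true.

2 of the 3 statements are true (#2, #3).

2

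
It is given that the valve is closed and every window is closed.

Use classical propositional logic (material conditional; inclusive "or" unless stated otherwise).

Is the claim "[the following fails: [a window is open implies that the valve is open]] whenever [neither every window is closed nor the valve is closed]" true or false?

Let Q = "a window is open" (F), P = "the valve is open" (F).
In symbols: (¬Q ↓ ¬P) → ¬(Q → P)

¬Q = ¬F = T
¬P = ¬F = T
¬Q ↓ ¬P = T ↓ T = F
Q → P = F → F = T
¬(Q → P) = ¬T = F
(¬Q ↓ ¬P) → ¬(Q → P) = F → F = T

True.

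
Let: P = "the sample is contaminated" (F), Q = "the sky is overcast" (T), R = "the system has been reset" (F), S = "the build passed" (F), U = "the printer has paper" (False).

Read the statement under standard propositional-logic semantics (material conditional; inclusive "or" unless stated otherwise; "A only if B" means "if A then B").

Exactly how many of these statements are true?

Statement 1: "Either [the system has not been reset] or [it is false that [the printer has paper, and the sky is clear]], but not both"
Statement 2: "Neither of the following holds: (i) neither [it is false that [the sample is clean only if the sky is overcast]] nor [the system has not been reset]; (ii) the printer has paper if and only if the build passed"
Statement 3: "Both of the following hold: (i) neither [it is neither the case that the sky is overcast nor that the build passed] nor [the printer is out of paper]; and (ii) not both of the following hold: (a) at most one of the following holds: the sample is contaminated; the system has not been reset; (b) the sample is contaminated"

Statement 1: In symbols: not R xor not (U and not Q)

not R = not False = True
not Q = not True = False
U and not Q = False and False = False
not (U and not Q) = not False = True
not R xor not (U and not Q) = True xor True = False
Thus Statement 1 is false.

Statement 2: Parsed as (not (not P -> Q) nor not R) nor (U iff S)

not P = not False = True
not P -> Q = True -> True = True
not (not P -> Q) = not True = False
not R = not False = True
not (not P -> Q) nor not R = False nor True = False
U iff S = False iff False = True
(not (not P -> Q) nor not R) nor (U iff S) = False nor True = False
Thus Statement 2 is false.

Statement 3: In symbols: ((Q nor S) nor not U) and ((P nand not R) nand P)

Q nor S = True nor False = False
not U = not False = True
(Q nor S) nor not U = False nor True = False
not R = not False = True
P nand not R = False nand True = True
(P nand not R) nand P = True nand False = True
((Q nor S) nor not U) and ((P nand not R) nand P) = False and True = False
Thus Statement 3 is false.

True statements: 0 (none).

0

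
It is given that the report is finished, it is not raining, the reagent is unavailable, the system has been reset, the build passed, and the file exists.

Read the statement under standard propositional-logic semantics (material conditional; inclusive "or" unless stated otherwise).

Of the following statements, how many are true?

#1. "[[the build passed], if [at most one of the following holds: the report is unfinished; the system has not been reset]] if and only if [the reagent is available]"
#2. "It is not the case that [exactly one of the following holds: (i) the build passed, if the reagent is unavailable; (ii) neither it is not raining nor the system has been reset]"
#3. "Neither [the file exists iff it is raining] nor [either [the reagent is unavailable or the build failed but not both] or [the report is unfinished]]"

0

Let R = "the report is finished" (T), K = "the system has been reset" (T), W = "the build passed" (T), P = "the reagent is available" (F), N = "it is raining" (F), M = "the file exists" (T).

#1: In symbols: ((~R nand ~K) -> W) <-> P

~R = ~T = F
~K = ~T = F
~R nand ~K = F nand F = T
(~R nand ~K) -> W = T -> T = T
((~R nand ~K) -> W) <-> P = T <-> F = F
So #1 is false.

#2: This is ~((~P -> W) xor (~N nor K)).

~P = ~F = T
~P -> W = T -> T = T
~N = ~F = T
~N nor K = T nor T = F
(~P -> W) xor (~N nor K) = T xor F = T
~((~P -> W) xor (~N nor K)) = ~T = F
So #2 is false.

#3: In symbols: (M <-> N) nor ((~P xor ~W) | ~R)

M <-> N = T <-> F = F
~P = ~F = T
~W = ~T = F
~P xor ~W = T xor F = T
~R = ~T = F
(~P xor ~W) | ~R = T | F = T
(M <-> N) nor ((~P xor ~W) | ~R) = F nor T = F
Thus #3 is false.

True statements: 0 (none).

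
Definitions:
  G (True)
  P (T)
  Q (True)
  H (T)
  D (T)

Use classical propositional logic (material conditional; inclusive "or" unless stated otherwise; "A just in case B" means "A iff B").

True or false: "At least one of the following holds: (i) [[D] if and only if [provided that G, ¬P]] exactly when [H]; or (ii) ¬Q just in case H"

false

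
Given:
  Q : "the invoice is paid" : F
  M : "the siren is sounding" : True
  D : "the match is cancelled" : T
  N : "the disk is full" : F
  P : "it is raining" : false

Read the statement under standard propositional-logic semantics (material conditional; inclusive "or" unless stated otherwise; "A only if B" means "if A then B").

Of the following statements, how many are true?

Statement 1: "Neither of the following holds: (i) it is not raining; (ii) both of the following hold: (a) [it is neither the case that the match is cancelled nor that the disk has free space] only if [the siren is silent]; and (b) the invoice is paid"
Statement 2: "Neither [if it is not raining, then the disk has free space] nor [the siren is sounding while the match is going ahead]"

0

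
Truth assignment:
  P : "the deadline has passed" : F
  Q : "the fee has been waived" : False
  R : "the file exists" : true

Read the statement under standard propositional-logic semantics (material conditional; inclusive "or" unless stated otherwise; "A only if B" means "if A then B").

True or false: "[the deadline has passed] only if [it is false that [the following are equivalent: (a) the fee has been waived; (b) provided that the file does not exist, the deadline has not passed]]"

True

Formalization: P -> ~(Q <-> (~R -> ~P))

~R = ~T = F
~P = ~F = T
~R -> ~P = F -> T = T
Q <-> (~R -> ~P) = F <-> T = F
~(Q <-> (~R -> ~P)) = ~F = T
P -> ~(Q <-> (~R -> ~P)) = F -> T = T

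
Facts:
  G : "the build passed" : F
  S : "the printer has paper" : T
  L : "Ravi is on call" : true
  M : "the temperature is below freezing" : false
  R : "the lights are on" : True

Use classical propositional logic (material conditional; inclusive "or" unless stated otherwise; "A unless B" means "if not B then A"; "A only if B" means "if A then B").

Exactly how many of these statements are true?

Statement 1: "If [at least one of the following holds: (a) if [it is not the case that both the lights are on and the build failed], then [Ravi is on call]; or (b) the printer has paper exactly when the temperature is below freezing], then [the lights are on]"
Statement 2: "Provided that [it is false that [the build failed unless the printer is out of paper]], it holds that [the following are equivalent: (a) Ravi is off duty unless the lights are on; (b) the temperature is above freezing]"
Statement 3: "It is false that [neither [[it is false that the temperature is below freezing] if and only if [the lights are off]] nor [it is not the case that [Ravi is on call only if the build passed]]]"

Statement 1: In symbols: (((R ↑ ¬G) → L) ∨ (S ↔ M)) → R

¬G = ¬F = T
R ↑ ¬G = T ↑ T = F
(R ↑ ¬G) → L = F → T = T
S ↔ M = T ↔ F = F
((R ↑ ¬G) → L) ∨ (S ↔ M) = T ∨ F = T
(((R ↑ ¬G) → L) ∨ (S ↔ M)) → R = T → T = T
So Statement 1 is true.

Statement 2: This is ¬(¬G ∨ ¬S) → ((¬L ∨ R) ↔ ¬M).

¬G = ¬F = T
¬S = ¬T = F
¬G ∨ ¬S = T ∨ F = T
¬(¬G ∨ ¬S) = ¬T = F
¬L = ¬T = F
¬L ∨ R = F ∨ T = T
¬M = ¬F = T
(¬L ∨ R) ↔ ¬M = T ↔ T = T
¬(¬G ∨ ¬S) → ((¬L ∨ R) ↔ ¬M) = F → T = T
Thus Statement 2 is true.

Statement 3: In symbols: ¬((¬M ↔ ¬R) ↓ ¬(L → G))

¬M = ¬F = T
¬R = ¬T = F
¬M ↔ ¬R = T ↔ F = F
L → G = T → F = F
¬(L → G) = ¬F = T
(¬M ↔ ¬R) ↓ ¬(L → G) = F ↓ T = F
¬((¬M ↔ ¬R) ↓ ¬(L → G)) = ¬F = T
Hence Statement 3 is true.

Count: 3.

3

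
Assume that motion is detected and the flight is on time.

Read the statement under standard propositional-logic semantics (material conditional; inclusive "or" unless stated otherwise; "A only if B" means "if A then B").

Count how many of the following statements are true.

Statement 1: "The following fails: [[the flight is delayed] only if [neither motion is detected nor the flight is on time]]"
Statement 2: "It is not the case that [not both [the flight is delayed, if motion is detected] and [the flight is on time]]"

Let Q = "the flight is delayed" (False), P = "motion is detected" (True).

Statement 1: In symbols: not (Q -> (P nor not Q))

not Q = not False = True
P nor not Q = True nor True = False
Q -> (P nor not Q) = False -> False = True
not (Q -> (P nor not Q)) = not True = False
Thus Statement 1 is false.

Statement 2: In symbols: not ((P -> Q) nand not Q)

P -> Q = True -> False = False
not Q = not False = True
(P -> Q) nand not Q = False nand True = True
not ((P -> Q) nand not Q) = not True = False
Thus Statement 2 is false.

0 of the 2 statements are true (none).

0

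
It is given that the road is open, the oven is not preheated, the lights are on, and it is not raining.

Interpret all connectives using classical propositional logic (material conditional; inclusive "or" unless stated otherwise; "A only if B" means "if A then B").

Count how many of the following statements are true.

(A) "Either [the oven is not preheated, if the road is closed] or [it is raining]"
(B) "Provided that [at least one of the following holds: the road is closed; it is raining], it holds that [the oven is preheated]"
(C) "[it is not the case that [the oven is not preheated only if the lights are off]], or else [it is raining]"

3

Let V = "the road is closed" (False), M = "the oven is preheated" (False), Q = "it is raining" (False), L = "the lights are on" (True).

(A): Formalization: (V -> not M) or Q

not M = not False = True
V -> not M = False -> True = True
(V -> not M) or Q = True or False = True
So (A) is true.

(B): Parsed as (V or Q) -> M

V or Q = False or False = False
(V or Q) -> M = False -> False = True
Hence (B) is true.

(C): Formalization: not (not M -> not L) or Q

not M = not False = True
not L = not True = False
not M -> not L = True -> False = False
not (not M -> not L) = not False = True
not (not M -> not L) or Q = True or False = True
So (C) is true.

Count: 3.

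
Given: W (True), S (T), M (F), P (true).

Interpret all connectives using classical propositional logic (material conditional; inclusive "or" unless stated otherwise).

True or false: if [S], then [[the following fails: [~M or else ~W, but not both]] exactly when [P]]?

The statement is false.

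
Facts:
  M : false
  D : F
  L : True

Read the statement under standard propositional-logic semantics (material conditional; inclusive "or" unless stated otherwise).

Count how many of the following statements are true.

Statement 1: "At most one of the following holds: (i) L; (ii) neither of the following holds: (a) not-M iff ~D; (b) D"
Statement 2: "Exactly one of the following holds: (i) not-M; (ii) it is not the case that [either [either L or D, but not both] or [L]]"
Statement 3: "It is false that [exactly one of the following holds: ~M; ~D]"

3

Statement 1: In symbols: L nand ((~M <-> ~D) nor D)

~M = ~F = T
~D = ~F = T
~M <-> ~D = T <-> T = T
(~M <-> ~D) nor D = T nor F = F
L nand ((~M <-> ~D) nor D) = T nand F = T
So Statement 1 is true.

Statement 2: Parsed as ~M xor ~((L xor D) | L)

~M = ~F = T
L xor D = T xor F = T
(L xor D) | L = T | T = T
~((L xor D) | L) = ~T = F
~M xor ~((L xor D) | L) = T xor F = T
So Statement 2 is true.

Statement 3: Formalization: ~(~M xor ~D)

~M = ~F = T
~D = ~F = T
~M xor ~D = T xor T = F
~(~M xor ~D) = ~F = T
So Statement 3 is true.

True statements: 3.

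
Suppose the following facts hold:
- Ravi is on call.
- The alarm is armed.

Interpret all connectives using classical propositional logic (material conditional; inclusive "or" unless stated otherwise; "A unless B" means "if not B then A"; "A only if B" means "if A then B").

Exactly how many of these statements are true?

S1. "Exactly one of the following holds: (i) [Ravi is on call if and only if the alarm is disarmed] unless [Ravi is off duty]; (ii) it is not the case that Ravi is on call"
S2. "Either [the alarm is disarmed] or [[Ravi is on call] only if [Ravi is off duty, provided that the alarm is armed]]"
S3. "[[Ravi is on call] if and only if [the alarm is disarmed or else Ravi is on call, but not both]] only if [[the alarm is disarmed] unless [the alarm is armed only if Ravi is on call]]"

1

Let V = "Ravi is on call" (T), L = "the alarm is armed" (T).

S1: Parsed as ((V <-> ~L) | ~V) xor ~V

~L = ~T = F
V <-> ~L = T <-> F = F
~V = ~T = F
(V <-> ~L) | ~V = F | F = F
~V = ~T = F
((V <-> ~L) | ~V) xor ~V = F xor F = F
So S1 is false.

S2: In symbols: ~L | (V -> (L -> ~V))

~L = ~T = F
~V = ~T = F
L -> ~V = T -> F = F
V -> (L -> ~V) = T -> F = F
~L | (V -> (L -> ~V)) = F | F = F
Thus S2 is false.

S3: In symbols: (V <-> (~L xor V)) -> (~L | (L -> V))

~L = ~T = F
~L xor V = F xor T = T
V <-> (~L xor V) = T <-> T = T
~L = ~T = F
L -> V = T -> T = T
~L | (L -> V) = F | T = T
(V <-> (~L xor V)) -> (~L | (L -> V)) = T -> T = T
Thus S3 is true.

Count: 1.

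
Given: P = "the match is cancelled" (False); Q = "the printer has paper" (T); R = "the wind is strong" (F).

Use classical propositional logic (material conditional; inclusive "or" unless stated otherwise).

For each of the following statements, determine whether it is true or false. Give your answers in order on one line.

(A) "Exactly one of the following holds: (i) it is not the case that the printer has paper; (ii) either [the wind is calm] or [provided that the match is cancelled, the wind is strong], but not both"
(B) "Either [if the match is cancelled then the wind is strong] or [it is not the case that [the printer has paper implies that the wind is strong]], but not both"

(A): In symbols: ¬Q ⊕ (¬R ⊕ (P → R))

¬Q = ¬T = F
¬R = ¬F = T
P → R = F → F = T
¬R ⊕ (P → R) = T ⊕ T = F
¬Q ⊕ (¬R ⊕ (P → R)) = F ⊕ F = F
Hence (A) is false.

(B): Formalization: (P → R) ⊕ ¬(Q → R)

P → R = F → F = T
Q → R = T → F = F
¬(Q → R) = ¬F = T
(P → R) ⊕ ¬(Q → R) = T ⊕ T = F
Thus (B) is false.

(A) False / (B) False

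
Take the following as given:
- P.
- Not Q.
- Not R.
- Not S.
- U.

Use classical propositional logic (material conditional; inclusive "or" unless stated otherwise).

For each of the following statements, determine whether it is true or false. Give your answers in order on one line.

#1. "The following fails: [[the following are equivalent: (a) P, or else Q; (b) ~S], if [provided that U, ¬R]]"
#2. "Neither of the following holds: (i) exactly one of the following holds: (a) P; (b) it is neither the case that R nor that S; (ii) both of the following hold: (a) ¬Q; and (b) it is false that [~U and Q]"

#1 F; #2 F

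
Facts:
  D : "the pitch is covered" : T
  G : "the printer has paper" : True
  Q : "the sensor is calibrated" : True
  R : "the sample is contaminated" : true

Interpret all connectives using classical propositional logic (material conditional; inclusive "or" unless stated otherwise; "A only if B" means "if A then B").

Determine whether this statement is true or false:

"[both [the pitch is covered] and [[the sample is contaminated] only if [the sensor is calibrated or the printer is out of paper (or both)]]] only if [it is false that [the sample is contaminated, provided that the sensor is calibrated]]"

False.

This is (D and (R -> (Q or not G))) -> not (Q -> R).

not G = not True = False
Q or not G = True or False = True
R -> (Q or not G) = True -> True = True
D and (R -> (Q or not G)) = True and True = True
Q -> R = True -> True = True
not (Q -> R) = not True = False
(D and (R -> (Q or not G))) -> not (Q -> R) = True -> False = False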